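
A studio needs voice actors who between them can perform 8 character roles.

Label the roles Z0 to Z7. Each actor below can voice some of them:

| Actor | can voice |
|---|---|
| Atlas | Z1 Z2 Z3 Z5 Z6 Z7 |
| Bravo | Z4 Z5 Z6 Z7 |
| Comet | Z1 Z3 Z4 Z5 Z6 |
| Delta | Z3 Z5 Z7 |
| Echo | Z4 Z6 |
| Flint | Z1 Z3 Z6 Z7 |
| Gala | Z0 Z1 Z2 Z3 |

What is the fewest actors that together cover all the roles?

2

Take {Bravo, Gala}. Their union is {Z0, Z1, Z2, Z3, Z4, Z5, Z6, Z7}, which is all 8 roles.
No single actor has all 8 roles (the largest, Atlas, has 6), so 2 is optimal.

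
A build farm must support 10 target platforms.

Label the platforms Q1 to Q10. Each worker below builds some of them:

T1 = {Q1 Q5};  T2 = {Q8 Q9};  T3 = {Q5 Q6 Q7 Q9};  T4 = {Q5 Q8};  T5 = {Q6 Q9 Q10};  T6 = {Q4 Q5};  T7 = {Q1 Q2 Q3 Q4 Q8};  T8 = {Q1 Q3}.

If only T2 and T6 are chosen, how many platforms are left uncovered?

6

Union of T2, T6 = {Q4, Q5, Q8, Q9}.
Not covered: Q1, Q2, Q3, Q6, Q7, Q10 — 6 platforms.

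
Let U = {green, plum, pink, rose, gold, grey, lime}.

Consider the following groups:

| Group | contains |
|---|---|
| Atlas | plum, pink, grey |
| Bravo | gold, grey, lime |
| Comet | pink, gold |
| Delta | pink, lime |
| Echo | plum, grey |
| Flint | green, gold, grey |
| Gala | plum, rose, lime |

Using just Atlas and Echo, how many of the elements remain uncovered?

Union of Atlas, Echo = {plum, pink, grey}.
Not covered: green, rose, gold, lime — 4 elements.

4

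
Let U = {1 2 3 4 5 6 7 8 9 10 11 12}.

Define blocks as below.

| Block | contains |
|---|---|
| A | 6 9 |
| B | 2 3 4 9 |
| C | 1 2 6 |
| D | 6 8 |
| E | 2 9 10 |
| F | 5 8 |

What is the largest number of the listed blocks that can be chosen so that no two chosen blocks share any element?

B, F are pairwise disjoint (B={2,3,4,9}; F={5,8}).
Every remaining block overlaps one of these, and no 3 of the listed blocks are pairwise disjoint, so 2 is the maximum.

2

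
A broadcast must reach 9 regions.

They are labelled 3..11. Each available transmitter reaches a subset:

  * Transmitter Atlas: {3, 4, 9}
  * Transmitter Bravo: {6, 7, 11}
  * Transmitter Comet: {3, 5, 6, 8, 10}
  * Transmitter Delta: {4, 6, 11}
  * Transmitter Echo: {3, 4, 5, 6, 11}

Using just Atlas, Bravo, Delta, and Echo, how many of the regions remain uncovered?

2

Union of Atlas, Bravo, Delta, Echo = {3, 4, 5, 6, 7, 9, 11}.
Not covered: 8, 10 — 2 regions.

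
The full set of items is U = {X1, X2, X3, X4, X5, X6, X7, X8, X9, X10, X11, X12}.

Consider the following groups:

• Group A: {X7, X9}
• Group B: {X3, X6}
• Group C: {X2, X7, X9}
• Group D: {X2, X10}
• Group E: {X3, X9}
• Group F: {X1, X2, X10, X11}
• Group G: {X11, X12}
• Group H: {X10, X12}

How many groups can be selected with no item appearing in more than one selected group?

4

A, B, D, G are pairwise disjoint (A={X7,X9}; B={X3,X6}; D={X2,X10}; G={X11,X12}).
Every remaining group overlaps one of these, and no 5 of the listed groups are pairwise disjoint, so 4 is the maximum.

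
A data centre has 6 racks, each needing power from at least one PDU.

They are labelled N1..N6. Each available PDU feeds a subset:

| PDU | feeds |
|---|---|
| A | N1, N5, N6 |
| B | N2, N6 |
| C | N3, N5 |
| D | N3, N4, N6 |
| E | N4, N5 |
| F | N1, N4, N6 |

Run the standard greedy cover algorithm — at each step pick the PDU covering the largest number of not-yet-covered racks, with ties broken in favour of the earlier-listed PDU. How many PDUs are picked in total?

3

Greedy: pick A (covers 3 new) → pick D (covers 2 new) → pick B (covers 1 new). Total picks: 3.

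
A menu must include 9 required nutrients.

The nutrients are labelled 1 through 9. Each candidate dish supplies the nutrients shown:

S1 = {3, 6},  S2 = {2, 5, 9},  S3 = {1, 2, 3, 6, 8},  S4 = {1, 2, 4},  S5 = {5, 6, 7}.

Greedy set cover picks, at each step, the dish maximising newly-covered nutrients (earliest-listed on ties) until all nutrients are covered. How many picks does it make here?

Greedy: pick S3 (covers 5 new) → pick S2 (covers 2 new) → pick S4 (covers 1 new) → pick S5 (covers 1 new). Total picks: 4.

4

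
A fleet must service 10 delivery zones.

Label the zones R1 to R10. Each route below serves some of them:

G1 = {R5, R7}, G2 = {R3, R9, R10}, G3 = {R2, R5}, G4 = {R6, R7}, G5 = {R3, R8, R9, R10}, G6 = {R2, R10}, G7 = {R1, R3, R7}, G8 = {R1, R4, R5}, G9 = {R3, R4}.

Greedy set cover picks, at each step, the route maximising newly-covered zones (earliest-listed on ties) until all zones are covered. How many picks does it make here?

4

Greedy: pick G5 (covers 4 new) → pick G8 (covers 3 new) → pick G4 (covers 2 new) → pick G3 (covers 1 new). Total picks: 4.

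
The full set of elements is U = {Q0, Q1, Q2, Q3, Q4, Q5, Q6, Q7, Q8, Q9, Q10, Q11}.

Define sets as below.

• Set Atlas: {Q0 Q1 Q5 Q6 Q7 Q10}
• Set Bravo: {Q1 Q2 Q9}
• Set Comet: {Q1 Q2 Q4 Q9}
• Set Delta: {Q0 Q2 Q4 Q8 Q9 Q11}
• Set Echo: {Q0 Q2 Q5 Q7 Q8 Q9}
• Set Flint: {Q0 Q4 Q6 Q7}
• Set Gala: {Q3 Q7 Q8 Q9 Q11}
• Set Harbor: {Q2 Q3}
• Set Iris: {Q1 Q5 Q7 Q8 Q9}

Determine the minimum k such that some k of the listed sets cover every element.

Atlas and Comet and Gala together: Atlas ∪ Comet ∪ Gala = {Q0, Q1, Q2, Q3, Q4, Q5, Q6, Q7, Q8, Q9, Q10, Q11} — every element is covered.
Only Atlas contains Q10, so Atlas is forced; the remaining 6 elements need at least 2 more sets (each remaining set adds at most 5) — so at least 3 sets are needed, and 3 is optimal.

3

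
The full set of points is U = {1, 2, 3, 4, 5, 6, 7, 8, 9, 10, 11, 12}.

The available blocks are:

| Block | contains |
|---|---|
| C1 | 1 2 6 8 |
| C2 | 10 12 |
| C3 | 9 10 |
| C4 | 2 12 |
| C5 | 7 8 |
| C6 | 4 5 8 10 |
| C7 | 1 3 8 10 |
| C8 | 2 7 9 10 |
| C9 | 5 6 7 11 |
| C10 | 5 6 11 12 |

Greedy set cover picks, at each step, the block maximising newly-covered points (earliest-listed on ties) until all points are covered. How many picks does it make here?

5

Greedy: pick C1 (covers 4 new) → pick C6 (covers 3 new) → pick C8 (covers 2 new) → pick C10 (covers 2 new) → pick C7 (covers 1 new). Total picks: 5.
(The true minimum cover uses only 4 blocks, so greedy is not optimal here.)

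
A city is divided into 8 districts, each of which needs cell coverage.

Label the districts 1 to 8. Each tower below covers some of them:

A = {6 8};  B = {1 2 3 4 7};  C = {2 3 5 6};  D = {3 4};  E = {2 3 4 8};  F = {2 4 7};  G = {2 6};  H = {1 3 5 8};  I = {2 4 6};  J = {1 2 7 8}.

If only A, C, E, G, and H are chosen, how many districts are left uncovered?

Union of A, C, E, G, H = {1, 2, 3, 4, 5, 6, 8}.
Not covered: 7 — 1 district.

1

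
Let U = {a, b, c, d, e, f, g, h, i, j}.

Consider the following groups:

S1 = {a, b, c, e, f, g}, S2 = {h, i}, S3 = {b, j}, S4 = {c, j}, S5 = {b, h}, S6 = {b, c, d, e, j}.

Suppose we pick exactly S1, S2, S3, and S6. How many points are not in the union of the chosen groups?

Union of S1, S2, S3, S6 = {a, b, c, d, e, f, g, h, i, j} — that's every point, so 0 are uncovered.

0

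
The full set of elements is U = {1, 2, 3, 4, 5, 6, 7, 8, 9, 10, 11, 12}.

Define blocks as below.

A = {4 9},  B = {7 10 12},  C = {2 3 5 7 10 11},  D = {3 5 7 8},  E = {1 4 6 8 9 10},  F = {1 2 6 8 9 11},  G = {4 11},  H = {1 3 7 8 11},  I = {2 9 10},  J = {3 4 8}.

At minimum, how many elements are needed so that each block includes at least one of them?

T = {2, 4, 7} meets every block (each contains at least one member of T), and |T| = 3.
The blocks D, G, I are pairwise disjoint, so any hitting set needs a separate element for each — at least 3. Hence 3 is optimal.

3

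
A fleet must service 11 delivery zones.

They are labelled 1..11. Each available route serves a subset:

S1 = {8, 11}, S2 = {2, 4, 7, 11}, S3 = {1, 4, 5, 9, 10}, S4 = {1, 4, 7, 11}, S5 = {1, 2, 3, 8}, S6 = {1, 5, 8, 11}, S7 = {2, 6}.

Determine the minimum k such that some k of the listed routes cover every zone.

4

Take {S3, S4, S5, S7}. Their union is {1, 2, 3, 4, 5, 6, 7, 8, 9, 10, 11}, which is all 11 zones.
No 3 of the 7 routes cover everything (all 35 combinations miss at least one zone), so 4 is optimal.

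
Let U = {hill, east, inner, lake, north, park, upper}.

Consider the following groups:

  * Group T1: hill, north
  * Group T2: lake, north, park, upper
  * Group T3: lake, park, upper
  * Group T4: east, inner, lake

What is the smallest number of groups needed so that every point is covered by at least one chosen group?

T1, T2, and T4 cover everything between them: the union {hill, east, inner, lake, north, park, upper} is all of U.
Only T1 contains hill, so T1 is forced; the remaining 5 points need at least 2 more groups (each remaining group adds at most 3) — so at least 3 groups are needed, and 3 is optimal.

3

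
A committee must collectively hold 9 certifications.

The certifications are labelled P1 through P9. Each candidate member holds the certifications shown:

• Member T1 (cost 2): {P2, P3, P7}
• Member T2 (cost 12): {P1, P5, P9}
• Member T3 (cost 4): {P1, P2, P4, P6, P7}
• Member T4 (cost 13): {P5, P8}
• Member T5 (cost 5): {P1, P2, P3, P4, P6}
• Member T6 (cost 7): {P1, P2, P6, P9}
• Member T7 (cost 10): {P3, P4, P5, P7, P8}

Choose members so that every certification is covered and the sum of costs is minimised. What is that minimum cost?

17

T6, T7 together cover every certification (T6 ∪ T7 = {P1, P2, P3, P4, P5, P6, P7, P8, P9}); total cost 7 + 10 = 17.
The greedy pick T1, T3, T7, T6 costs 23; no covering selection beats 17.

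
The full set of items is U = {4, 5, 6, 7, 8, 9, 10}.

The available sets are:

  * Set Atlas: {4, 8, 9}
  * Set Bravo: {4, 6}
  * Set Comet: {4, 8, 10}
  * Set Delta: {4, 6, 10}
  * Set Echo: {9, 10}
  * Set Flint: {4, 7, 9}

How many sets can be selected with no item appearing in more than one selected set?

Bravo, Echo are pairwise disjoint (Bravo={4,6}; Echo={9,10}).
Every remaining set overlaps one of these, and no 3 of the listed sets are pairwise disjoint, so 2 is the maximum.

2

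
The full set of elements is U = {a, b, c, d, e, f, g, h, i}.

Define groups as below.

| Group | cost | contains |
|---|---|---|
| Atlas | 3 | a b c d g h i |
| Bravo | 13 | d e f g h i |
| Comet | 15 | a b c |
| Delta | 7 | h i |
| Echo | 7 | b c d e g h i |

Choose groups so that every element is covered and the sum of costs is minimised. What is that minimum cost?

Atlas, Bravo together cover every element (Atlas ∪ Bravo = {a, b, c, d, e, f, g, h, i}); total cost 3 + 13 = 16.
No covering selection has total cost below 16.

16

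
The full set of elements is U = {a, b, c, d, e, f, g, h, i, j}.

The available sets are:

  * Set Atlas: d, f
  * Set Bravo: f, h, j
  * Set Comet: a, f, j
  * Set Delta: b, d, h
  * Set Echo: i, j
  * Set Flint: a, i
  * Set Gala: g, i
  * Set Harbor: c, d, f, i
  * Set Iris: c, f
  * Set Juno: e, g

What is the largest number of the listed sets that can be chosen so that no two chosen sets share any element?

Delta, Echo, Iris, Juno are pairwise disjoint (Delta={b,d,h}; Echo={i,j}; Iris={c,f}; Juno={e,g}).
Every remaining set overlaps one of these, and no 5 of the listed sets are pairwise disjoint, so 4 is the maximum.

4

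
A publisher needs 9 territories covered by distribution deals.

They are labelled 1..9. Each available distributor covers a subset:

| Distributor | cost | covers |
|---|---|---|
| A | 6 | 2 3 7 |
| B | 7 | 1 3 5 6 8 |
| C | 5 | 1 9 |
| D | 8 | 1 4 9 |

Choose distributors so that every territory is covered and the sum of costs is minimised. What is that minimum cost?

A, B, D together cover every territory (A ∪ B ∪ D = {1, 2, 3, 4, 5, 6, 7, 8, 9}); total cost 6 + 7 + 8 = 21.
No covering selection has total cost below 21.

21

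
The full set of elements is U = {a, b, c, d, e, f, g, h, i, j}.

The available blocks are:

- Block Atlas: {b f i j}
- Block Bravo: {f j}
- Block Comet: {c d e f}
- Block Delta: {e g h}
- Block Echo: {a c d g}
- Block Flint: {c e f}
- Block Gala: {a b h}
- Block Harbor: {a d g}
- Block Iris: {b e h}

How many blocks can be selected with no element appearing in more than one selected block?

3

Bravo, Echo, Iris are pairwise disjoint (Bravo={f,j}; Echo={a,c,d,g}; Iris={b,e,h}).
Every remaining block overlaps one of these, and no 4 of the listed blocks are pairwise disjoint, so 3 is the maximum.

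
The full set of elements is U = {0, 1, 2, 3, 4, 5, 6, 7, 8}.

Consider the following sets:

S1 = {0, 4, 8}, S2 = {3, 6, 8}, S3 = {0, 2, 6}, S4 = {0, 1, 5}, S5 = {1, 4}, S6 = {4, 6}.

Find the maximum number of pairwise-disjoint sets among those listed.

2

S2, S5 are pairwise disjoint (S2={3,6,8}; S5={1,4}).
Every remaining set overlaps one of these, and no 3 of the listed sets are pairwise disjoint, so 2 is the maximum.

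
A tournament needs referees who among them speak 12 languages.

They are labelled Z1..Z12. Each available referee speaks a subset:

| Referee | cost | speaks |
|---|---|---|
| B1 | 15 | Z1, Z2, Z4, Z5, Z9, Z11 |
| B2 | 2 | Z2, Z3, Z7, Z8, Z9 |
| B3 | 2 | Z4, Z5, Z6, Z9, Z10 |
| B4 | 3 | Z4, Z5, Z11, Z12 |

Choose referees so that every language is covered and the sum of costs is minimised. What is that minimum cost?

B1, B2, B3, B4 together cover every language (B1 ∪ B2 ∪ B3 ∪ B4 = {Z1, Z2, Z3, Z4, Z5, Z6, Z7, Z8, Z9, Z10, Z11, Z12}); total cost 15 + 2 + 2 + 3 = 22.
No covering selection has total cost below 22.

22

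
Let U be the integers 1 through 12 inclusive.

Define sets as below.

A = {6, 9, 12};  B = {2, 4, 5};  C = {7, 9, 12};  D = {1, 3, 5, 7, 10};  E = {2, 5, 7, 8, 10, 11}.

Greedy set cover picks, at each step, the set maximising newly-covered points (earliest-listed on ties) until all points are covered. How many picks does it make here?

4

Greedy: pick E (covers 6 new) → pick A (covers 3 new) → pick D (covers 2 new) → pick B (covers 1 new). Total picks: 4.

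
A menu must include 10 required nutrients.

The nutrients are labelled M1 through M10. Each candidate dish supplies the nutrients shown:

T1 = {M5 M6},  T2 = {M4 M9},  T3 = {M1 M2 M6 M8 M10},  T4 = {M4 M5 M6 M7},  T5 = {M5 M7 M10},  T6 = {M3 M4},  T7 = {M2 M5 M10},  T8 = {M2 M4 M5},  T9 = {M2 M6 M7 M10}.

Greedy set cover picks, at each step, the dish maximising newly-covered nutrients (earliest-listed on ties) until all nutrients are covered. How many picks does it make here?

4

Greedy: pick T3 (covers 5 new) → pick T4 (covers 3 new) → pick T2 (covers 1 new) → pick T6 (covers 1 new). Total picks: 4.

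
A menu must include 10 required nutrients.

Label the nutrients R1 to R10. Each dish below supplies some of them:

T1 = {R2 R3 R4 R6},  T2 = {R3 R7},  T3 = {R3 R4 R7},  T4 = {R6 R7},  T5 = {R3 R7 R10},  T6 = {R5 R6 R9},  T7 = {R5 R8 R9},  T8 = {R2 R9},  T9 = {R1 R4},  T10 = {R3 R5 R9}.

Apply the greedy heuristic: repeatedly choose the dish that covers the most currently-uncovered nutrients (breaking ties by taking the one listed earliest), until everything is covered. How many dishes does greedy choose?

4

Greedy: pick T1 (covers 4 new) → pick T7 (covers 3 new) → pick T5 (covers 2 new) → pick T9 (covers 1 new). Total picks: 4.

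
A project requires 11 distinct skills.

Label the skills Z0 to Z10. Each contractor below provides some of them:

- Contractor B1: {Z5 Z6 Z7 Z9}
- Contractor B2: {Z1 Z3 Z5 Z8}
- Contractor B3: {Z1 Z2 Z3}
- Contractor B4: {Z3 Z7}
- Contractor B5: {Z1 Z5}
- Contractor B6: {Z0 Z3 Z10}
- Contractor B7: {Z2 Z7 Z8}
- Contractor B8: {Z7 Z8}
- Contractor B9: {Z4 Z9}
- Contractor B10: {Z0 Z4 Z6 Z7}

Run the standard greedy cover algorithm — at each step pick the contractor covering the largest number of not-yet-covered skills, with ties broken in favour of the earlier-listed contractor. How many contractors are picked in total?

Greedy: pick B1 (covers 4 new) → pick B2 (covers 3 new) → pick B6 (covers 2 new) → pick B3 (covers 1 new) → pick B9 (covers 1 new). Total picks: 5.

5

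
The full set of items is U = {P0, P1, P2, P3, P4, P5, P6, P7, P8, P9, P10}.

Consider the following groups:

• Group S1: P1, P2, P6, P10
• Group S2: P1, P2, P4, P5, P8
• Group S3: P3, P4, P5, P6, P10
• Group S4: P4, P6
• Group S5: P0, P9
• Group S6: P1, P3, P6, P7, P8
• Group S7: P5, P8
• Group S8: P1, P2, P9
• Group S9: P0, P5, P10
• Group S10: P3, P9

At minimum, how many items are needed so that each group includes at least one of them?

H = {P5, P6, P9} meets every group (each contains at least one member of H), and |H| = 3.
The groups S4, S9, S10 are pairwise disjoint, so any hitting set needs a separate item for each — at least 3. Hence 3 is optimal.

3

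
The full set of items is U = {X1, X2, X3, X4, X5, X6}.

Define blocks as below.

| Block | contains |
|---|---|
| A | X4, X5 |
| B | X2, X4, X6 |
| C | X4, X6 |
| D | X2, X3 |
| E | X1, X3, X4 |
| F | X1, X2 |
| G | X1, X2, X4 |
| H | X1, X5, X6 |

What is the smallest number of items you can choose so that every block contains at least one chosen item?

3

Take T = {X2, X4, X5}. Each listed block contains at least one of these, so T is a hitting set of size 3.
No choice of 2 items meets every block, so 3 is the minimum.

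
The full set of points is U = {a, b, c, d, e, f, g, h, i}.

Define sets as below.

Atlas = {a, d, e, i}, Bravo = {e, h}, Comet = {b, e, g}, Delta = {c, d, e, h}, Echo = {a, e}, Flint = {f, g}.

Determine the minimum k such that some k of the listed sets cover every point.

4

Atlas, Comet, Delta, and Flint cover everything between them: the union {a, b, c, d, e, f, g, h, i} is all of U.
Only Delta contains c, so Delta is forced; the remaining 5 points need at least 3 more sets (each remaining set adds at most 2) — so at least 4 sets are needed, and 4 is optimal.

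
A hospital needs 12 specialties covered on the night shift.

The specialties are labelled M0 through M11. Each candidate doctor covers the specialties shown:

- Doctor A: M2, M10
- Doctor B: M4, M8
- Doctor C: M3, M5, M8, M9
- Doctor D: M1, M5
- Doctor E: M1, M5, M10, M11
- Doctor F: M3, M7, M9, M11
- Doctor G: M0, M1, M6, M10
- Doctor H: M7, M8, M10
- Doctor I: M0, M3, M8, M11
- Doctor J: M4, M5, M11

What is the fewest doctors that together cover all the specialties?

5

Take {A, B, E, F, G}. Their union is {M0, M1, M2, M3, M4, M5, M6, M7, M8, M9, M10, M11}, which is all 12 specialties.
No 4 of the 10 doctors cover everything (all 210 combinations miss at least one specialty), so 5 is optimal.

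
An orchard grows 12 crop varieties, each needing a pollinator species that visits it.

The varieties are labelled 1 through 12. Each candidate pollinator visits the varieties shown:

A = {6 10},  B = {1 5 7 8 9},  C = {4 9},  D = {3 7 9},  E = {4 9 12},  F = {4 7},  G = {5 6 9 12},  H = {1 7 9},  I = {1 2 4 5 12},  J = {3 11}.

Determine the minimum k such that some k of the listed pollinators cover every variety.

4

A and B and I and J together: A ∪ B ∪ I ∪ J = {1, 2, 3, 4, 5, 6, 7, 8, 9, 10, 11, 12} — every variety is covered.
Only I contains 2, so I is forced; the remaining 7 varieties need at least 3 more pollinators (each remaining pollinator adds at most 3) — so at least 4 pollinators are needed, and 4 is optimal.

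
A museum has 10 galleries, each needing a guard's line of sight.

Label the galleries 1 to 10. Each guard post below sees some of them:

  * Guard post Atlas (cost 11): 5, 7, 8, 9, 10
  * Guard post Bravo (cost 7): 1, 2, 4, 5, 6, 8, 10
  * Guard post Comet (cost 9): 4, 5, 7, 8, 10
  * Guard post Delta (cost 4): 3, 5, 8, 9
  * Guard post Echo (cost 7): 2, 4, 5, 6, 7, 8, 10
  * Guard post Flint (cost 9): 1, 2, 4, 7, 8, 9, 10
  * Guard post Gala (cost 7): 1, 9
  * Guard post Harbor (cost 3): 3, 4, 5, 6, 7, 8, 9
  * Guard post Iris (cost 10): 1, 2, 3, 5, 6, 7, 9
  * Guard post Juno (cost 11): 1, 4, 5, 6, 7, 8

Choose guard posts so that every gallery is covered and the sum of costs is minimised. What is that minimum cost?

Bravo, Harbor together cover every gallery (Bravo ∪ Harbor = {1, 2, 3, 4, 5, 6, 7, 8, 9, 10}); total cost 7 + 3 = 10.
No covering selection has total cost below 10.

10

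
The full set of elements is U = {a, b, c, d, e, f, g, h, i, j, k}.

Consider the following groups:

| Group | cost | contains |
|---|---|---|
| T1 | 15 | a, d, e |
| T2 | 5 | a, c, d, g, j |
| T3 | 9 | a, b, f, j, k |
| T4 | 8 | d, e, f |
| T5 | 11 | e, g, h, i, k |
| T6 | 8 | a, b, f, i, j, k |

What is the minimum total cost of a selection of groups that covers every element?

T2, T5, T6 together cover every element (T2 ∪ T5 ∪ T6 = {a, b, c, d, e, f, g, h, i, j, k}); total cost 5 + 11 + 8 = 24.
No covering selection has total cost below 24.

24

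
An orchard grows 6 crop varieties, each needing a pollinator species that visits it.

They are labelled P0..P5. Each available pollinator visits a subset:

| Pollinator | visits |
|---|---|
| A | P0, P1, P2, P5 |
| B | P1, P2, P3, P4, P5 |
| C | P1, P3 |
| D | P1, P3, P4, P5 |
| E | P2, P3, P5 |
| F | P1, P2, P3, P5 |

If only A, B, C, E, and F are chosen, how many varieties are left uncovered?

Union of A, B, C, E, F = {P0, P1, P2, P3, P4, P5} — that's every variety, so 0 are uncovered.

0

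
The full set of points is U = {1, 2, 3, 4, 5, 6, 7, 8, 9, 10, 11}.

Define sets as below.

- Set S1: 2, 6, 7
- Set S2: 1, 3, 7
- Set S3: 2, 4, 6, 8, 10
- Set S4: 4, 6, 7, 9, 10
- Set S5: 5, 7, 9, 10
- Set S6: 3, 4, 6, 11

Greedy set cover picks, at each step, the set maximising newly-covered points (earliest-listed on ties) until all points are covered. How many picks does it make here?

4

Greedy: pick S3 (covers 5 new) → pick S2 (covers 3 new) → pick S5 (covers 2 new) → pick S6 (covers 1 new). Total picks: 4.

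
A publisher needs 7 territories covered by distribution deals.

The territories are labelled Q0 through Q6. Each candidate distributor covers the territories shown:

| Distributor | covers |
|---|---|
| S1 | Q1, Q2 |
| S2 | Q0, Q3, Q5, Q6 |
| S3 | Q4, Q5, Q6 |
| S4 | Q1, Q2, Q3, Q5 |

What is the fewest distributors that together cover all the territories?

3

Take {S1, S2, S3}. Their union is {Q0, Q1, Q2, Q3, Q4, Q5, Q6}, which is all 7 territories.
Only S2 contains Q0, so S2 is forced; the remaining 3 territories need at least 2 more distributors (each remaining distributor adds at most 2) — so at least 3 distributors are needed, and 3 is optimal.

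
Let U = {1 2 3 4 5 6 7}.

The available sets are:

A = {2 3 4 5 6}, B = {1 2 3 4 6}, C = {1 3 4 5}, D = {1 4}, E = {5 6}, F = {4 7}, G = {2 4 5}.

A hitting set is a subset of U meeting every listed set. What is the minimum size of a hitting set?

2

The 2 elements {4, 6} hit every set.
The sets D, E are pairwise disjoint, so any hitting set needs a separate element for each — at least 2. Hence 2 is optimal.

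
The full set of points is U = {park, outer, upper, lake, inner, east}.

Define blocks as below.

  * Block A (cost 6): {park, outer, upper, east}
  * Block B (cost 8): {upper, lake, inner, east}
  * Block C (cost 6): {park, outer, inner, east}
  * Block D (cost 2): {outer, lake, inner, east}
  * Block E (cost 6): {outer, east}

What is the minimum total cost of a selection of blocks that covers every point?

A, D together cover every point (A ∪ D = {park, outer, upper, lake, inner, east}); total cost 6 + 2 = 8.
No covering selection has total cost below 8.

8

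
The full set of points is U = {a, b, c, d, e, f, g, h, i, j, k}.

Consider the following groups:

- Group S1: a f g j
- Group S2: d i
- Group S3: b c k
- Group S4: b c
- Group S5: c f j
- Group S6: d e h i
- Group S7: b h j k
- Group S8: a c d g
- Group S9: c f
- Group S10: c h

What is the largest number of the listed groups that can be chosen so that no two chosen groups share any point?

S1, S3, S6 are pairwise disjoint (S1={a,f,g,j}; S3={b,c,k}; S6={d,e,h,i}).
Every remaining group overlaps one of these, and no 4 of the listed groups are pairwise disjoint, so 3 is the maximum.

3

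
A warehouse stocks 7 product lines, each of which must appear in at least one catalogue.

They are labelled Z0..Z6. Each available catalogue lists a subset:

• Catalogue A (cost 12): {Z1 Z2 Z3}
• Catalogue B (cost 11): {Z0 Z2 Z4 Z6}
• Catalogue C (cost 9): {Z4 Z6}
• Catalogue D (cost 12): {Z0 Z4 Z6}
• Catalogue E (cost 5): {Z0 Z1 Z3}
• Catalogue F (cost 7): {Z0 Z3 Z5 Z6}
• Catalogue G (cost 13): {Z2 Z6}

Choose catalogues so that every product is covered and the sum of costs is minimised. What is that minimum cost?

23

B, E, F together cover every product (B ∪ E ∪ F = {Z0, Z1, Z2, Z3, Z4, Z5, Z6}); total cost 11 + 5 + 7 = 23.
No covering selection has total cost below 23.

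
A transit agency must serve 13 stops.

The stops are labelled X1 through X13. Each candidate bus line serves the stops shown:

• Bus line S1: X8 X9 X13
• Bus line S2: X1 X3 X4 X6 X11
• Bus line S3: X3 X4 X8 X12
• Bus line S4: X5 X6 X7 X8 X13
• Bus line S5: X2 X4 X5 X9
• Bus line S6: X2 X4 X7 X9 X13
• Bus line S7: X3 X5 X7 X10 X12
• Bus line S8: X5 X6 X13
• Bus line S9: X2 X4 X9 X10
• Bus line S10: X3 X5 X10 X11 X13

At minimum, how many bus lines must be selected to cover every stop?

S2 and S4 and S5 and S7 together: S2 ∪ S4 ∪ S5 ∪ S7 = {X1, X2, X3, X4, X5, X6, X7, X8, X9, X10, X11, X12, X13} — every stop is covered.
No 3 of the 10 bus lines cover everything (all 120 combinations miss at least one stop), so 4 is optimal.

4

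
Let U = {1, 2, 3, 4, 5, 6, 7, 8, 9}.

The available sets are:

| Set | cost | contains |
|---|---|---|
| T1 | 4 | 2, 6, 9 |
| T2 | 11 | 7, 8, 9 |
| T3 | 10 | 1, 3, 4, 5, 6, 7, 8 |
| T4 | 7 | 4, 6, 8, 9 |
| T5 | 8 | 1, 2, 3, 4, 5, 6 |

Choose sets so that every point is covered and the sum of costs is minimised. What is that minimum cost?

14

T1, T3 together cover every point (T1 ∪ T3 = {1, 2, 3, 4, 5, 6, 7, 8, 9}); total cost 4 + 10 = 14.
No covering selection has total cost below 14.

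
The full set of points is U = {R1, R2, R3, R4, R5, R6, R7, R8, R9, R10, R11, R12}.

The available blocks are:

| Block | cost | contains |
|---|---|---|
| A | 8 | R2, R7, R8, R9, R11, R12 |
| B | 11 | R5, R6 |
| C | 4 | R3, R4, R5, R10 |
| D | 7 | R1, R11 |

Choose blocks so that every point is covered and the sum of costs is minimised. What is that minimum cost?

30

A, B, C, D together cover every point (A ∪ B ∪ C ∪ D = {R1, R2, R3, R4, R5, R6, R7, R8, R9, R10, R11, R12}); total cost 8 + 11 + 4 + 7 = 30.
No covering selection has total cost below 30.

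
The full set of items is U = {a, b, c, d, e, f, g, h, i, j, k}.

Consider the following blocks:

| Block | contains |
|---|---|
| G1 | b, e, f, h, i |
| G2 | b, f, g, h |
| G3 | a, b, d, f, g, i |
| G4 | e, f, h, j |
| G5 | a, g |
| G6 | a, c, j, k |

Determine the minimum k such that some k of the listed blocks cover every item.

3

Take {G1, G3, G6}. Their union is {a, b, c, d, e, f, g, h, i, j, k}, which is all 11 items.
Only G6 contains c, so G6 is forced; the remaining 7 items need at least 2 more blocks (each remaining block adds at most 5) — so at least 3 blocks are needed, and 3 is optimal.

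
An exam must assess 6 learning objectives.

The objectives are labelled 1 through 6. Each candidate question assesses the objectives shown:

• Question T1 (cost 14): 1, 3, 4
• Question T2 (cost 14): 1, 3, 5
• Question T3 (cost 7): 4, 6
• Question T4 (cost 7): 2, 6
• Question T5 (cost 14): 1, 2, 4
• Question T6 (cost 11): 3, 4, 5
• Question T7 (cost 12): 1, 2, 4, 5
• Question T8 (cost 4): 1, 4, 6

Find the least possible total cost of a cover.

22

T4, T6, T8 together cover every objective (T4 ∪ T6 ∪ T8 = {1, 2, 3, 4, 5, 6}); total cost 7 + 11 + 4 = 22.
No covering selection has total cost below 22.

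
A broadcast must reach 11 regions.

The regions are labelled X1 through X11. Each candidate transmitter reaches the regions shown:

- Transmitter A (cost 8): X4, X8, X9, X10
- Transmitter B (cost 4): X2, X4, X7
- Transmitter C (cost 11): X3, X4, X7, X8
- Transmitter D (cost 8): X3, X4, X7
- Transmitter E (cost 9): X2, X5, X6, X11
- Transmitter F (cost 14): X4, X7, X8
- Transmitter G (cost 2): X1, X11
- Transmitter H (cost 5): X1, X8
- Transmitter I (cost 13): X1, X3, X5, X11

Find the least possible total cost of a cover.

27

A, D, E, G together cover every region (A ∪ D ∪ E ∪ G = {X1, X2, X3, X4, X5, X6, X7, X8, X9, X10, X11}); total cost 8 + 8 + 9 + 2 = 27.
The greedy pick G, B, A, E, D costs 31; no covering selection beats 27.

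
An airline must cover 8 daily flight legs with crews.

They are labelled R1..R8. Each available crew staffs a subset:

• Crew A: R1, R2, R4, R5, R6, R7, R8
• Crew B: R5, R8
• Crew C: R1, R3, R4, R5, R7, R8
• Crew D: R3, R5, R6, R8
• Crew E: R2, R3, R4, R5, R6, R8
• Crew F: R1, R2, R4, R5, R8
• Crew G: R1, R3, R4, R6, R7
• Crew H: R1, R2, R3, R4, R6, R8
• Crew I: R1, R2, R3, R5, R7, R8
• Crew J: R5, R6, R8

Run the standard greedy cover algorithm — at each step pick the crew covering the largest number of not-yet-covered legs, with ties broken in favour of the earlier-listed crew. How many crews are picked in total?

2

Greedy: pick A (covers 7 new) → pick C (covers 1 new). Total picks: 2.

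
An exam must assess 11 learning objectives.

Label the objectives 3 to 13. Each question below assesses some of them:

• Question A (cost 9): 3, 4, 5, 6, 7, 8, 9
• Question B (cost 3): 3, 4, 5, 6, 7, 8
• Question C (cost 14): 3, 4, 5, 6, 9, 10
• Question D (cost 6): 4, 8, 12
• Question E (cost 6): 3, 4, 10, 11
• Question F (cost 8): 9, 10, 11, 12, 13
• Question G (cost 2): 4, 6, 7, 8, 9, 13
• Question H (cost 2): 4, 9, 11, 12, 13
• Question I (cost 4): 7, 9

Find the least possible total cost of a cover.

B, E, H together cover every objective (B ∪ E ∪ H = {3, 4, 5, 6, 7, 8, 9, 10, 11, 12, 13}); total cost 3 + 6 + 2 = 11.
The greedy pick G, H, B, E costs 13; no covering selection beats 11.

11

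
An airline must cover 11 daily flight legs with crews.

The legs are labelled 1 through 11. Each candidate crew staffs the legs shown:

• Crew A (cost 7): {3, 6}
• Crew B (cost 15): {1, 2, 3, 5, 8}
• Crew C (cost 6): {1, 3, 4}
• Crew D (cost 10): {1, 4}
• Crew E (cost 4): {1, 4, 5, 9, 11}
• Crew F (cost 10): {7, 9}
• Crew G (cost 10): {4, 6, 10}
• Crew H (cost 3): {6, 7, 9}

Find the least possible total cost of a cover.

32

B, E, G, H together cover every leg (B ∪ E ∪ G ∪ H = {1, 2, 3, 4, 5, 6, 7, 8, 9, 10, 11}); total cost 15 + 4 + 10 + 3 = 32.
No covering selection has total cost below 32.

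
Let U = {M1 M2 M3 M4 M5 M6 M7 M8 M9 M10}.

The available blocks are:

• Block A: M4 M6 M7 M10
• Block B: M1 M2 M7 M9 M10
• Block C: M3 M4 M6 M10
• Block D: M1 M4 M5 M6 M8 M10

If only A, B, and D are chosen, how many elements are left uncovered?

1

Union of A, B, D = {M1, M2, M4, M5, M6, M7, M8, M9, M10}.
Not covered: M3 — 1 element.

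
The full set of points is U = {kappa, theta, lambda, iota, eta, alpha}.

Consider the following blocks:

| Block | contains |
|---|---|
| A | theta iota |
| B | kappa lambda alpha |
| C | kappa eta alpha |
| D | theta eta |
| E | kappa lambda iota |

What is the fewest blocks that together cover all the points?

3

A, C, and E cover everything between them: the union {kappa, theta, lambda, iota, eta, alpha} is all of U.
No 2 of the 5 blocks cover everything (all 10 combinations miss at least one point), so 3 is optimal.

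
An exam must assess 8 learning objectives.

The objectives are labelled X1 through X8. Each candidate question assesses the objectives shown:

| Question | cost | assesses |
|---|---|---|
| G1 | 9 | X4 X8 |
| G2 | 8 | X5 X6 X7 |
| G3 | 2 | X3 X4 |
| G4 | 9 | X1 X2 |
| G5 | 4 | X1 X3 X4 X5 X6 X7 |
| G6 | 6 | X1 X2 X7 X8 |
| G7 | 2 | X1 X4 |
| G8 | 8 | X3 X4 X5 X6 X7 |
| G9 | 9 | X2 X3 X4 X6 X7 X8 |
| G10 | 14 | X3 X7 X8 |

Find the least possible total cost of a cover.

G5, G6 together cover every objective (G5 ∪ G6 = {X1, X2, X3, X4, X5, X6, X7, X8}); total cost 4 + 6 = 10.
No covering selection has total cost below 10.

10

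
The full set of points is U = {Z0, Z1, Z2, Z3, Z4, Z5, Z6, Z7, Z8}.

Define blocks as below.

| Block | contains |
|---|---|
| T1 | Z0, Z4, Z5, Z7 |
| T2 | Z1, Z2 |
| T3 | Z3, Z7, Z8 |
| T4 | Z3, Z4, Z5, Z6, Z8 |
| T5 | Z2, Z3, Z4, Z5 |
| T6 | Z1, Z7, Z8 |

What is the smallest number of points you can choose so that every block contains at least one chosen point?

H = {Z1, Z5, Z8} meets every block (each contains at least one member of H), and |H| = 3.
No choice of 2 points meets every block, so 3 is the minimum.

3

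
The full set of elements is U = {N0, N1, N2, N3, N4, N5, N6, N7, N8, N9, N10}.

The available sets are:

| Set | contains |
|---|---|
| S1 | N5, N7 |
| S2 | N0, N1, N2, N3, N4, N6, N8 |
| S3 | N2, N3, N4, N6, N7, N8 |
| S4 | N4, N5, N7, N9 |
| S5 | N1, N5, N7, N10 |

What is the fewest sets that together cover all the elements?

3

Take {S2, S4, S5}. Their union is {N0, N1, N2, N3, N4, N5, N6, N7, N8, N9, N10}, which is all 11 elements.
Only S2 contains N0, so S2 is forced; the remaining 4 elements need at least 2 more sets (each remaining set adds at most 3) — so at least 3 sets are needed, and 3 is optimal.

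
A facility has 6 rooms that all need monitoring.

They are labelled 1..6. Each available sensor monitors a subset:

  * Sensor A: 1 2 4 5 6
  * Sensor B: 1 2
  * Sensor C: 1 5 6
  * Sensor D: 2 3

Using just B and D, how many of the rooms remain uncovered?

Union of B, D = {1, 2, 3}.
Not covered: 4, 5, 6 — 3 rooms.

3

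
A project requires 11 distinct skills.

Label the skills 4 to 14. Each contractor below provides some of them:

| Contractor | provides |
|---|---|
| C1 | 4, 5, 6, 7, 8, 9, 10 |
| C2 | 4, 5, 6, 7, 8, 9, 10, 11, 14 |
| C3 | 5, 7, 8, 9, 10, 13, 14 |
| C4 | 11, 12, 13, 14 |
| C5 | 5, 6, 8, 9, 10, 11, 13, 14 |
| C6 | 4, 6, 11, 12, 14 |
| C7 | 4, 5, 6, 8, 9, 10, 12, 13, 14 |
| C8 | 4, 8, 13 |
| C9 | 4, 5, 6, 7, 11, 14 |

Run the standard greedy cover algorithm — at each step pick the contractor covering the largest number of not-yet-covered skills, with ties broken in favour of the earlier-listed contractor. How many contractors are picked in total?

Greedy: pick C2 (covers 9 new) → pick C4 (covers 2 new). Total picks: 2.

2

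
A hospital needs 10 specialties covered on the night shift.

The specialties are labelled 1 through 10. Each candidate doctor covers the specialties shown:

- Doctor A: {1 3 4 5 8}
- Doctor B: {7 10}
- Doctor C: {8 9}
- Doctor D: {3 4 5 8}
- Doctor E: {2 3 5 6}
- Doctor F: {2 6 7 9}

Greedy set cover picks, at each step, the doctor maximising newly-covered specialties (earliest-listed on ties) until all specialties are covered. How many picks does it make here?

Greedy: pick A (covers 5 new) → pick F (covers 4 new) → pick B (covers 1 new). Total picks: 3.

3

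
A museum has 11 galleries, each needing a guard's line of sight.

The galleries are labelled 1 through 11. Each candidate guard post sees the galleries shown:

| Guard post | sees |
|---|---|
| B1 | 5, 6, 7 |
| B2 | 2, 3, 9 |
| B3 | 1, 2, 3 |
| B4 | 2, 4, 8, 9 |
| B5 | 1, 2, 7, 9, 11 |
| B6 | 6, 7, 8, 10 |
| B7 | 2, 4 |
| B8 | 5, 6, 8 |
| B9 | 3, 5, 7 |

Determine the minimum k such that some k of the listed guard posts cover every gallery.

B5 and B6 and B7 and B9 together: B5 ∪ B6 ∪ B7 ∪ B9 = {1, 2, 3, 4, 5, 6, 7, 8, 9, 10, 11} — every gallery is covered.
No 3 of the 9 guard posts cover everything (all 84 combinations miss at least one gallery), so 4 is optimal.

4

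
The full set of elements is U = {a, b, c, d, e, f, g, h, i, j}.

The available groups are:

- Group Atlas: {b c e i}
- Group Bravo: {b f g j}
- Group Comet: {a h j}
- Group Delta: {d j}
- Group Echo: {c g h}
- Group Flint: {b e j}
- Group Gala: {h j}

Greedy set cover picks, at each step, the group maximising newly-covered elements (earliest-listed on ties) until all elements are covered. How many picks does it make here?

4

Greedy: pick Atlas (covers 4 new) → pick Bravo (covers 3 new) → pick Comet (covers 2 new) → pick Delta (covers 1 new). Total picks: 4.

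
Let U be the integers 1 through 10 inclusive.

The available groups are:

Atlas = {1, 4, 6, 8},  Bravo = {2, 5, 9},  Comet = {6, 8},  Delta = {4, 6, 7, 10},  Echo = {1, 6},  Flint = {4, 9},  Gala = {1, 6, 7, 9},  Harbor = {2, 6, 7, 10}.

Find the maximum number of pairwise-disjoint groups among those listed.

Bravo, Delta are pairwise disjoint (Bravo={2,5,9}; Delta={4,6,7,10}).
Every remaining group overlaps one of these, and no 3 of the listed groups are pairwise disjoint, so 2 is the maximum.

2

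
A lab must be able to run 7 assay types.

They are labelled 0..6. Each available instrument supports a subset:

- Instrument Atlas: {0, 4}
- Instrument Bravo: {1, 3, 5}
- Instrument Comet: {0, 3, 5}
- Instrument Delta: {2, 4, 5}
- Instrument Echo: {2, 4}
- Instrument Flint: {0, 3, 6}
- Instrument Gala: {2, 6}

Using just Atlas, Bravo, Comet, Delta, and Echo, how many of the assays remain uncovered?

Union of Atlas, Bravo, Comet, Delta, Echo = {0, 1, 2, 3, 4, 5}.
Not covered: 6 — 1 assay.

1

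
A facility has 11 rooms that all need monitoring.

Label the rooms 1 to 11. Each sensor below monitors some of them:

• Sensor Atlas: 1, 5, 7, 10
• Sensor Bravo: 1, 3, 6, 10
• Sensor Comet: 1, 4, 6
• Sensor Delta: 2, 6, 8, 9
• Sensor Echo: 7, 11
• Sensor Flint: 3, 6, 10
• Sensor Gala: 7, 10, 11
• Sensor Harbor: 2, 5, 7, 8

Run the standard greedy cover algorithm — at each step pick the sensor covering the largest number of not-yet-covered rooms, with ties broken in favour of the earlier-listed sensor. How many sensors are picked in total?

5

Greedy: pick Atlas (covers 4 new) → pick Delta (covers 4 new) → pick Bravo (covers 1 new) → pick Comet (covers 1 new) → pick Echo (covers 1 new). Total picks: 5.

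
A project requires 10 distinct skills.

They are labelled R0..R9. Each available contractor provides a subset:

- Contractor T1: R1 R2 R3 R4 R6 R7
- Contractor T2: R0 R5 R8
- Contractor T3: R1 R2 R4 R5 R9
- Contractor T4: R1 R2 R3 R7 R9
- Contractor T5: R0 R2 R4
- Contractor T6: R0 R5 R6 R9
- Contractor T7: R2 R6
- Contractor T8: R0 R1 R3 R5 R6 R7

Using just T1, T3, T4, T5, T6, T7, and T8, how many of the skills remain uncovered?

Union of T1, T3, T4, T5, T6, T7, T8 = {R0, R1, R2, R3, R4, R5, R6, R7, R9}.
Not covered: R8 — 1 skill.

1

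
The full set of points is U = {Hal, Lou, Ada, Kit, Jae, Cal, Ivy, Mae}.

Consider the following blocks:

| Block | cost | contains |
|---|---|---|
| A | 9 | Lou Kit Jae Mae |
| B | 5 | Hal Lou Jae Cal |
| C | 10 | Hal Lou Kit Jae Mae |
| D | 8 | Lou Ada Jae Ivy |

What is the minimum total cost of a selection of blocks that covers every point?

22

A, B, D together cover every point (A ∪ B ∪ D = {Hal, Lou, Ada, Kit, Jae, Cal, Ivy, Mae}); total cost 9 + 5 + 8 = 22.
No covering selection has total cost below 22.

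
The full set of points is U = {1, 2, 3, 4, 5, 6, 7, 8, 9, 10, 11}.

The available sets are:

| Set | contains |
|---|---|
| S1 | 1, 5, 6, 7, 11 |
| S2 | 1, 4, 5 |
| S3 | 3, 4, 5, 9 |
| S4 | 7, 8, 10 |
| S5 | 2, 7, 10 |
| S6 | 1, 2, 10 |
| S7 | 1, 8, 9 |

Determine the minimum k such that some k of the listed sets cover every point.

4

Take {S1, S3, S5, S7}. Their union is {1, 2, 3, 4, 5, 6, 7, 8, 9, 10, 11}, which is all 11 points.
No 3 of the 7 sets cover everything (all 35 combinations miss at least one point), so 4 is optimal.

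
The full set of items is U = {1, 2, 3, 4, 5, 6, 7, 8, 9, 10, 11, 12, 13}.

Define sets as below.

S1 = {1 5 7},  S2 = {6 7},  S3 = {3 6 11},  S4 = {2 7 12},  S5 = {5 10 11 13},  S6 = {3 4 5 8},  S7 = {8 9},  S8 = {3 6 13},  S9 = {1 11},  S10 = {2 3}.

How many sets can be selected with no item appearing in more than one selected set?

S4, S7, S8, S9 are pairwise disjoint (S4={2,7,12}; S7={8,9}; S8={3,6,13}; S9={1,11}).
Every remaining set overlaps one of these, and no 5 of the listed sets are pairwise disjoint, so 4 is the maximum.

4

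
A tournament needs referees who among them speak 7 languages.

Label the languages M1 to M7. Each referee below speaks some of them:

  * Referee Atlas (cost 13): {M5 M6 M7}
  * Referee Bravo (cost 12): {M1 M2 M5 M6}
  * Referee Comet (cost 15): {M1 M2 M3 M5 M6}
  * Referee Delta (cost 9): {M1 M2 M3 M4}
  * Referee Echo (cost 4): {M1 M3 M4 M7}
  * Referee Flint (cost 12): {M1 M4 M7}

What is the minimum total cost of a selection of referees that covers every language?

16

Bravo, Echo together cover every language (Bravo ∪ Echo = {M1, M2, M3, M4, M5, M6, M7}); total cost 12 + 4 = 16.
No covering selection has total cost below 16.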